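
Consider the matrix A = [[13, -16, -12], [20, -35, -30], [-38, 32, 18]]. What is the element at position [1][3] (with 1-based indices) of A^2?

108

Characteristic polynomial: μ^3 + 4μ^2 - 27μ - 90 = (μ - 5)(μ + 3)(μ + 6), so the eigenvalues are -6, -3, 5.
μ=-3: eigenvector (2, 5, -4).
μ=5: eigenvector (1, 2, -2).
μ=-6: eigenvector (4, 10, -7).
P = [[2, 1, 4], [5, 2, 10], [-4, -2, -7]], D = diag(-3, 5, -6), P⁻¹ = [[-6, 1, -2], [5, -2, 0], [2, 0, 1]].
A² = P·diag(9, 25, 36)·P⁻¹ = [[305, -32, 108], [700, -55, 270], [-538, 64, -180]].
The requested entry is 108.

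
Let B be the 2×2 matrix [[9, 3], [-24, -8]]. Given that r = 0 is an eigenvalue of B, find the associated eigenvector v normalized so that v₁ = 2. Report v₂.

-6

B = [[9, 3], [-24, -8]].
Solving (B)v = 0 gives the eigenspace spanned by (2, -6).
With v₁ = 2, v = (2, -6), so v₂ = -6.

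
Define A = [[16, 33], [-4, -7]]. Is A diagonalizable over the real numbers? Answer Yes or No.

Characteristic polynomial: p(s) = s^2 - 9s + 20 = (s - 5)(s - 4).
All 2 eigenvalues are distinct, so A is diagonalizable.

Yes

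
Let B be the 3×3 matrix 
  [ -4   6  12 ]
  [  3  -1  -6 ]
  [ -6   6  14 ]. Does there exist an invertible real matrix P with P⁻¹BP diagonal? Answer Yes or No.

Yes

Characteristic polynomial: p(r) = r^3 - 9r^2 + 24r - 20 = (r - 5)(r - 2)^2.
r = 2 has algebraic multiplicity 2; rank(B − 2I) = 1, so geometric multiplicity = 2.
Every eigenvalue has geometric = algebraic multiplicity, so B is diagonalizable.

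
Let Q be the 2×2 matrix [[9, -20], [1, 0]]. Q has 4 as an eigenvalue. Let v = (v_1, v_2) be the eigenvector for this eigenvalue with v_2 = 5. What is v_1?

20

Q − 4I = [[5, -20], [1, -4]].
Solving (Q − 4I)v = 0 gives the eigenspace spanned by (20, 5).
With v_2 = 5, v = (20, 5), so v_1 = 20.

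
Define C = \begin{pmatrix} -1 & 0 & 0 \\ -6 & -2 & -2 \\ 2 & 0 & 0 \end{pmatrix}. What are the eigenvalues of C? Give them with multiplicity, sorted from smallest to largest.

Characteristic polynomial: p(t) = t^3 + 3t^2 + 2t = t(t + 1)(t + 2).
Roots (with multiplicity): -2, -1, 0.

-2, -1, 0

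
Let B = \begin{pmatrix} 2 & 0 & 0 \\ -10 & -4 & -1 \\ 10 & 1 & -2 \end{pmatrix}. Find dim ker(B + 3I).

B + 3I = [[5, 0, 0], [-10, -1, -1], [10, 1, 1]].
This matrix has rank 2, so its null space has dimension 3 − 2 = 1.

1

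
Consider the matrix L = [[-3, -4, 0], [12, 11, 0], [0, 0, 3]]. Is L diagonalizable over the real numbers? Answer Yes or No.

Yes

Characteristic polynomial: p(t) = t^3 - 11t^2 + 39t - 45 = (t - 5)(t - 3)^2.
t = 3 has algebraic multiplicity 2; rank(L − 3I) = 1, so geometric multiplicity = 2.
Every eigenvalue has geometric = algebraic multiplicity, so L is diagonalizable.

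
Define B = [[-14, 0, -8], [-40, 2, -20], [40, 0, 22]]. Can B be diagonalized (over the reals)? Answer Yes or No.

Yes

Characteristic polynomial: p(s) = s^3 - 10s^2 + 28s - 24 = (s - 6)(s - 2)^2.
s = 2 has algebraic multiplicity 2; rank(B − 2I) = 1, so geometric multiplicity = 2.
Every eigenvalue has geometric = algebraic multiplicity, so B is diagonalizable.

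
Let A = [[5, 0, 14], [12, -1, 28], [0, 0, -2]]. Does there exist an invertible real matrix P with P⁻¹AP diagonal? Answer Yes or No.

Characteristic polynomial: p(s) = s^3 - 2s^2 - 13s - 10 = (s - 5)(s + 1)(s + 2).
All 3 eigenvalues are distinct, so A is diagonalizable.

Yes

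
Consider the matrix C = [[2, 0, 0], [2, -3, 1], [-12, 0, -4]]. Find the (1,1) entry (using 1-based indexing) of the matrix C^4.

16

Characteristic polynomial: r^3 + 5r^2 - 2r - 24 = (r - 2)(r + 3)(r + 4), so the eigenvalues are -4, -3, 2.
r=-3: eigenvector (0, 1, 0).
r=2: eigenvector (1, 0, -2).
r=-4: eigenvector (0, -1, 1).
P = [[0, 1, 0], [1, 0, -1], [0, -2, 1]], D = diag(-3, 2, -4), P⁻¹ = [[2, 1, 1], [1, 0, 0], [2, 0, 1]].
C⁴ = P·diag(81, 16, 256)·P⁻¹ = [[16, 0, 0], [-350, 81, -175], [480, 0, 256]].
The requested entry is 16.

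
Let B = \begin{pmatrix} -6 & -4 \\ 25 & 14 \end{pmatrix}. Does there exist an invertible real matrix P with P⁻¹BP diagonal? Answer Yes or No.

No

Characteristic polynomial: p(λ) = λ^2 - 8λ + 16 = (λ - 4)^2.
λ = 4 has algebraic multiplicity 2; rank(B − 4I) = 1, so geometric multiplicity = 1.
Geometric multiplicity < algebraic multiplicity, so B is not diagonalizable.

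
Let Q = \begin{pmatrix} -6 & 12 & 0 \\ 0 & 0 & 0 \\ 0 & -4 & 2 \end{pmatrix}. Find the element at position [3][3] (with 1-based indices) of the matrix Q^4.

Characteristic polynomial: s^3 + 4s^2 - 12s = s(s - 2)(s + 6), so the eigenvalues are -6, 0, 2.
s=-6: eigenvector (1, 0, 0).
s=0: eigenvector (2, 1, 2).
s=2: eigenvector (0, 0, 1).
P = [[1, 2, 0], [0, 1, 0], [0, 2, 1]], D = diag(-6, 0, 2), P⁻¹ = [[1, -2, 0], [0, 1, 0], [0, -2, 1]].
Q⁴ = P·diag(1296, 0, 16)·P⁻¹ = [[1296, -2592, 0], [0, 0, 0], [0, -32, 16]].
The requested entry is 16.

16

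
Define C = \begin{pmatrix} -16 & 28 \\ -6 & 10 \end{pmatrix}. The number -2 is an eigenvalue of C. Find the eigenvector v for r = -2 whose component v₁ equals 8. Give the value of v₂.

4

C + 2I = [[-14, 28], [-6, 12]].
Solving (C + 2I)v = 0 gives the eigenspace spanned by (8, 4).
With v₁ = 8, v = (8, 4), so v₂ = 4.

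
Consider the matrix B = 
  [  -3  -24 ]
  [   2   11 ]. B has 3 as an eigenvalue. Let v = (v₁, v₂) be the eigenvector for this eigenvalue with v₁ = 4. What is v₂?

-1

B − 3I = [[-6, -24], [2, 8]].
Solving (B − 3I)v = 0 gives the eigenspace spanned by (4, -1).
With v₁ = 4, v = (4, -1), so v₂ = -1.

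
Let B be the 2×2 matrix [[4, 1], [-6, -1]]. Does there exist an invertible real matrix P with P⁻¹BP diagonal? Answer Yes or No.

Yes

Characteristic polynomial: p(s) = s^2 - 3s + 2 = (s - 2)(s - 1).
All 2 eigenvalues are distinct, so B is diagonalizable.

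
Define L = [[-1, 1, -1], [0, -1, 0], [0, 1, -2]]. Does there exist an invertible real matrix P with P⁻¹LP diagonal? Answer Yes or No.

Yes

Characteristic polynomial: p(r) = r^3 + 4r^2 + 5r + 2 = (r + 1)^2(r + 2).
r = -1 has algebraic multiplicity 2; rank(L + 1I) = 1, so geometric multiplicity = 2.
Every eigenvalue has geometric = algebraic multiplicity, so L is diagonalizable.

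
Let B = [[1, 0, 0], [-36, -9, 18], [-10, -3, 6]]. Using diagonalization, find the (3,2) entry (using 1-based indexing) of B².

Characteristic polynomial: t^3 + 2t^2 - 3t = t(t - 1)(t + 3), so the eigenvalues are -3, 0, 1.
t=1: eigenvector (1, 0, 2).
t=-3: eigenvector (0, 3, 1).
t=0: eigenvector (0, 2, 1).
P = [[1, 0, 0], [0, 3, 2], [2, 1, 1]], D = diag(1, -3, 0), P⁻¹ = [[1, 0, 0], [4, 1, -2], [-6, -1, 3]].
B² = P·diag(1, 9, 0)·P⁻¹ = [[1, 0, 0], [108, 27, -54], [38, 9, -18]].
The requested entry is 9.

9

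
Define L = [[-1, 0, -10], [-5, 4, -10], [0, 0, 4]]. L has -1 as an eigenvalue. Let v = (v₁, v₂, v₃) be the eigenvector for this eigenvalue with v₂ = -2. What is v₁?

L + 1I = [[0, 0, -10], [-5, 5, -10], [0, 0, 5]].
Solving (L + 1I)v = 0 gives the eigenspace spanned by (-2, -2, 0).
With v₂ = -2, v = (-2, -2, 0), so v₁ = -2.

-2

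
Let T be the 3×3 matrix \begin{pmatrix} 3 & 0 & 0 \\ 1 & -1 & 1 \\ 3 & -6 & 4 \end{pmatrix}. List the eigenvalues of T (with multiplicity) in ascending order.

Characteristic polynomial: p(r) = r^3 - 6r^2 + 11r - 6 = (r - 3)(r - 2)(r - 1).
Roots (with multiplicity): 1, 2, 3.

1, 2, 3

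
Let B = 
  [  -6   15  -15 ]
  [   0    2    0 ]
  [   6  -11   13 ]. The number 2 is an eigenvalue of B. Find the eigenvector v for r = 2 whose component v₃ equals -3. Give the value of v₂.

B − 2I = [[-8, 15, -15], [0, 0, 0], [6, -11, 11]].
Solving (B − 2I)v = 0 gives the eigenspace spanned by (0, -3, -3).
With v₃ = -3, v = (0, -3, -3), so v₂ = -3.

-3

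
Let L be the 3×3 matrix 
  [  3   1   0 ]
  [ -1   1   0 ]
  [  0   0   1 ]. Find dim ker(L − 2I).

1

L − 2I = [[1, 1, 0], [-1, -1, 0], [0, 0, -1]].
This matrix has rank 2, so its null space has dimension 3 − 2 = 1.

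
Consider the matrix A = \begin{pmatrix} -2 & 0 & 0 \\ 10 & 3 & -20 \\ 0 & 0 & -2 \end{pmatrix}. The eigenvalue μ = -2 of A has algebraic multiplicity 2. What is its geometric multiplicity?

2

A + 2I = [[0, 0, 0], [10, 5, -20], [0, 0, 0]].
This matrix has rank 1, so its null space has dimension 3 − 1 = 2.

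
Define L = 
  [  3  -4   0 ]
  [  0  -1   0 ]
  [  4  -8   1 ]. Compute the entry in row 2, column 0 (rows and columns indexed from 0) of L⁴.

160

Characteristic polynomial: t^3 - 3t^2 - t + 3 = (t - 3)(t - 1)(t + 1), so the eigenvalues are -1, 1, 3.
t=3: eigenvector (1, 0, 2).
t=-1: eigenvector (1, 1, 2).
t=1: eigenvector (0, 0, 1).
P = [[1, 1, 0], [0, 1, 0], [2, 2, 1]], D = diag(3, -1, 1), P⁻¹ = [[1, -1, 0], [0, 1, 0], [-2, 0, 1]].
L⁴ = P·diag(81, 1, 1)·P⁻¹ = [[81, -80, 0], [0, 1, 0], [160, -160, 1]].
The requested entry is 160.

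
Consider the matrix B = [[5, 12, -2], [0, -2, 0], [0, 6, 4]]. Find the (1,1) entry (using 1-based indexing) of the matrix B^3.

Characteristic polynomial: r^3 - 7r^2 + 2r + 40 = (r - 5)(r - 4)(r + 2), so the eigenvalues are -2, 4, 5.
r=5: eigenvector (1, 0, 0).
r=-2: eigenvector (-2, 1, -1).
r=4: eigenvector (2, 0, 1).
P = [[1, -2, 2], [0, 1, 0], [0, -1, 1]], D = diag(5, -2, 4), P⁻¹ = [[1, 0, -2], [0, 1, 0], [0, 1, 1]].
B³ = P·diag(125, -8, 64)·P⁻¹ = [[125, 144, -122], [0, -8, 0], [0, 72, 64]].
The requested entry is 125.

125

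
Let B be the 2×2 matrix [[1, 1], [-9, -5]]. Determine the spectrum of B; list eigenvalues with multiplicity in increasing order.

-2, -2

Characteristic polynomial: p(λ) = λ^2 + 4λ + 4 = (λ + 2)^2.
Roots (with multiplicity): -2, -2.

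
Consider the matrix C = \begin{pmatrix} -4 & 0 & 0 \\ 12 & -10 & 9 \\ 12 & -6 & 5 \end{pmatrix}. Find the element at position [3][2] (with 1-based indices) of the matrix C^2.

Characteristic polynomial: λ^3 + 9λ^2 + 24λ + 16 = (λ + 1)(λ + 4)^2, so the eigenvalues are -4, -4, -1.
λ=-4: eigenvector (1, 2, 0).
λ=-1: eigenvector (0, -1, -1).
λ=-4: eigenvector (0, 3, 2).
P = [[1, 0, 0], [2, -1, 3], [0, -1, 2]], D = diag(-4, -1, -4), P⁻¹ = [[1, 0, 0], [-4, 2, -3], [-2, 1, -1]].
C² = P·diag(16, 1, 16)·P⁻¹ = [[16, 0, 0], [-60, 46, -45], [-60, 30, -29]].
The requested entry is 30.

30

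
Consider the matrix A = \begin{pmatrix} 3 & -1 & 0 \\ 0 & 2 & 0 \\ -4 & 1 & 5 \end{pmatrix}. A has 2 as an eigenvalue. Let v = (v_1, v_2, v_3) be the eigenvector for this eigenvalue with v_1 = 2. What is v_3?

A − 2I = [[1, -1, 0], [0, 0, 0], [-4, 1, 3]].
Solving (A − 2I)v = 0 gives the eigenspace spanned by (2, 2, 2).
With v_1 = 2, v = (2, 2, 2), so v_3 = 2.

2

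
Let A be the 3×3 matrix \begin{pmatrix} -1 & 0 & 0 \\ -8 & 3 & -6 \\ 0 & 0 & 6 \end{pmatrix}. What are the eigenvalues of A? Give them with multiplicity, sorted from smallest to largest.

Characteristic polynomial: p(t) = t^3 - 8t^2 + 9t + 18 = (t - 6)(t - 3)(t + 1).
Roots (with multiplicity): -1, 3, 6.

-1, 3, 6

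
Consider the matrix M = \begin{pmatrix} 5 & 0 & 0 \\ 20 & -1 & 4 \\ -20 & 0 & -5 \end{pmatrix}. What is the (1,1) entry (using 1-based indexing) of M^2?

Characteristic polynomial: t^3 + t^2 - 25t - 25 = (t - 5)(t + 1)(t + 5), so the eigenvalues are -5, -1, 5.
t=5: eigenvector (1, 2, -2).
t=-1: eigenvector (0, 1, 0).
t=-5: eigenvector (0, -1, 1).
P = [[1, 0, 0], [2, 1, -1], [-2, 0, 1]], D = diag(5, -1, -5), P⁻¹ = [[1, 0, 0], [0, 1, 1], [2, 0, 1]].
M² = P·diag(25, 1, 25)·P⁻¹ = [[25, 0, 0], [0, 1, -24], [0, 0, 25]].
The requested entry is 25.

25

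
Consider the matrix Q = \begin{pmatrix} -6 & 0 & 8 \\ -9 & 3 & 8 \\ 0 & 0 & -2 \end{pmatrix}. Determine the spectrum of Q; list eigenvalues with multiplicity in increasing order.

-6, -2, 3

Characteristic polynomial: p(μ) = μ^3 + 5μ^2 - 12μ - 36 = (μ - 3)(μ + 2)(μ + 6).
Roots (with multiplicity): -6, -2, 3.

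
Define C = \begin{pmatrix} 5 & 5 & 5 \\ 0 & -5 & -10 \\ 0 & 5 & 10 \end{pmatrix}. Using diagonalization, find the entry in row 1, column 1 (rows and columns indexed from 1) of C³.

125

Characteristic polynomial: r^3 - 10r^2 + 25r = r(r - 5)^2, so the eigenvalues are 0, 5, 5.
r=5: eigenvector (1, 0, 0).
r=5: eigenvector (1, -1, 1).
r=0: eigenvector (1, -2, 1).
P = [[1, 1, 1], [0, -1, -2], [0, 1, 1]], D = diag(5, 5, 0), P⁻¹ = [[1, 0, -1], [0, 1, 2], [0, -1, -1]].
C³ = P·diag(125, 125, 0)·P⁻¹ = [[125, 125, 125], [0, -125, -250], [0, 125, 250]].
The requested entry is 125.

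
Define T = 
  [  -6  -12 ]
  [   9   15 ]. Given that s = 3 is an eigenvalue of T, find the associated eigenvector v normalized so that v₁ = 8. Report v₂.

-6

T − 3I = [[-9, -12], [9, 12]].
Solving (T − 3I)v = 0 gives the eigenspace spanned by (8, -6).
With v₁ = 8, v = (8, -6), so v₂ = -6.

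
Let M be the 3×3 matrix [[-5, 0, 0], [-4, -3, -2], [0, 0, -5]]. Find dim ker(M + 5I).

M + 5I = [[0, 0, 0], [-4, 2, -2], [0, 0, 0]].
This matrix has rank 1, so its null space has dimension 3 − 1 = 2.

2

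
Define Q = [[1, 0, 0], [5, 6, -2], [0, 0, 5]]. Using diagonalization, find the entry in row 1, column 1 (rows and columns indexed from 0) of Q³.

Characteristic polynomial: μ^3 - 12μ^2 + 41μ - 30 = (μ - 6)(μ - 5)(μ - 1), so the eigenvalues are 1, 5, 6.
μ=6: eigenvector (0, 1, 0).
μ=1: eigenvector (1, -1, 0).
μ=5: eigenvector (0, 2, 1).
P = [[0, 1, 0], [1, -1, 2], [0, 0, 1]], D = diag(6, 1, 5), P⁻¹ = [[1, 1, -2], [1, 0, 0], [0, 0, 1]].
Q³ = P·diag(216, 1, 125)·P⁻¹ = [[1, 0, 0], [215, 216, -182], [0, 0, 125]].
The requested entry is 216.

216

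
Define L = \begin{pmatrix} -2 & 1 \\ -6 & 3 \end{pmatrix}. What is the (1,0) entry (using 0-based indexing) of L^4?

-6

Characteristic polynomial: μ^2 - μ = μ(μ - 1), so the eigenvalues are 0, 1.
μ=0: eigenvector (-1, -2).
μ=1: eigenvector (1, 3).
P = [[-1, 1], [-2, 3]], D = diag(0, 1), P⁻¹ = [[-3, 1], [-2, 1]].
L⁴ = P·diag(0, 1)·P⁻¹ = [[-2, 1], [-6, 3]].
The requested entry is -6.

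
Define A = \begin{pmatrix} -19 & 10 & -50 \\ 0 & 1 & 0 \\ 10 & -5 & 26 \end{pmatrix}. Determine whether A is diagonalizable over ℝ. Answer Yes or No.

Yes

Characteristic polynomial: p(s) = s^3 - 8s^2 + 13s - 6 = (s - 6)(s - 1)^2.
s = 1 has algebraic multiplicity 2; rank(A − 1I) = 1, so geometric multiplicity = 2.
Every eigenvalue has geometric = algebraic multiplicity, so A is diagonalizable.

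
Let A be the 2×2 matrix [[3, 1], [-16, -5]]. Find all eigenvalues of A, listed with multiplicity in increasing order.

-1, -1

Characteristic polynomial: p(λ) = λ^2 + 2λ + 1 = (λ + 1)^2.
Roots (with multiplicity): -1, -1.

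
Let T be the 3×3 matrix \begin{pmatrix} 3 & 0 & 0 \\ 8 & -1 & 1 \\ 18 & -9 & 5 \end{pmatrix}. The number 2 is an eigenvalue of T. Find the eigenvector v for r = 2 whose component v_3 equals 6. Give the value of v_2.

T − 2I = [[1, 0, 0], [8, -3, 1], [18, -9, 3]].
Solving (T − 2I)v = 0 gives the eigenspace spanned by (0, 2, 6).
With v_3 = 6, v = (0, 2, 6), so v_2 = 2.

2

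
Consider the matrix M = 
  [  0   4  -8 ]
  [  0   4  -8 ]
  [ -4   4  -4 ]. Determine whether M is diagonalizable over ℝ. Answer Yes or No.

Yes

Characteristic polynomial: p(t) = t^3 - 16t = t(t - 4)(t + 4).
All 3 eigenvalues are distinct, so M is diagonalizable.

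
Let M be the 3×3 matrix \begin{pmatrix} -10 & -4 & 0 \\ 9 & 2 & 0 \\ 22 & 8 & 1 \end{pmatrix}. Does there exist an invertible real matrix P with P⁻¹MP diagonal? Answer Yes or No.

Characteristic polynomial: p(s) = s^3 + 7s^2 + 8s - 16 = (s - 1)(s + 4)^2.
s = -4 has algebraic multiplicity 2; rank(M + 4I) = 2, so geometric multiplicity = 1.
Geometric multiplicity < algebraic multiplicity, so M is not diagonalizable.

No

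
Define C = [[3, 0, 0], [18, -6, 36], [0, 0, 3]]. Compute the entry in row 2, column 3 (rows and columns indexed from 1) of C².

-108

Characteristic polynomial: μ^3 - 27μ + 54 = (μ - 3)^2(μ + 6), so the eigenvalues are -6, 3, 3.
μ=3: eigenvector (1, 2, 0).
μ=3: eigenvector (-3, -2, 1).
μ=-6: eigenvector (0, 1, 0).
P = [[1, -3, 0], [2, -2, 1], [0, 1, 0]], D = diag(3, 3, -6), P⁻¹ = [[1, 0, 3], [0, 0, 1], [-2, 1, -4]].
C² = P·diag(9, 9, 36)·P⁻¹ = [[9, 0, 0], [-54, 36, -108], [0, 0, 9]].
The requested entry is -108.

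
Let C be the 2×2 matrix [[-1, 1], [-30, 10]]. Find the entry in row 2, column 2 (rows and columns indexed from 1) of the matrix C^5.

Characteristic polynomial: μ^2 - 9μ + 20 = (μ - 5)(μ - 4), so the eigenvalues are 4, 5.
μ=5: eigenvector (1, 6).
μ=4: eigenvector (1, 5).
P = [[1, 1], [6, 5]], D = diag(5, 4), P⁻¹ = [[-5, 1], [6, -1]].
C⁵ = P·diag(3125, 1024)·P⁻¹ = [[-9481, 2101], [-63030, 13630]].
The requested entry is 13630.

13630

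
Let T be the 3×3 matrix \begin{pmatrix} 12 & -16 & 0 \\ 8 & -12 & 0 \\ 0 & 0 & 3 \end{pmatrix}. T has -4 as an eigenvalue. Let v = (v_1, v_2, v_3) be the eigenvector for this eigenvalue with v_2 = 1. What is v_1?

T + 4I = [[16, -16, 0], [8, -8, 0], [0, 0, 7]].
Solving (T + 4I)v = 0 gives the eigenspace spanned by (1, 1, 0).
With v_2 = 1, v = (1, 1, 0), so v_1 = 1.

1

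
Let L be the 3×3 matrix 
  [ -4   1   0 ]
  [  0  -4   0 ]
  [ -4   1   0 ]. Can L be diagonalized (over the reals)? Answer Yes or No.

Characteristic polynomial: p(t) = t^3 + 8t^2 + 16t = t(t + 4)^2.
t = -4 has algebraic multiplicity 2; rank(L + 4I) = 2, so geometric multiplicity = 1.
Geometric multiplicity < algebraic multiplicity, so L is not diagonalizable.

No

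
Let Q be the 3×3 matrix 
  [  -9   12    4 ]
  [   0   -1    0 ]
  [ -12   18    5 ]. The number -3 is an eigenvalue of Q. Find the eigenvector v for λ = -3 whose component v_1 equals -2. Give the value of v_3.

-3

Q + 3I = [[-6, 12, 4], [0, 2, 0], [-12, 18, 8]].
Solving (Q + 3I)v = 0 gives the eigenspace spanned by (-2, 0, -3).
With v_1 = -2, v = (-2, 0, -3), so v_3 = -3.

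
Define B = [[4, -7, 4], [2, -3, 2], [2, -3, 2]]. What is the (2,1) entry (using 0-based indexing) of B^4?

-59

Characteristic polynomial: λ^3 - 3λ^2 + 2λ = λ(λ - 2)(λ - 1), so the eigenvalues are 0, 1, 2.
λ=2: eigenvector (3, 2, 2).
λ=1: eigenvector (1, 1, 1).
λ=0: eigenvector (-1, 0, 1).
P = [[3, 1, -1], [2, 1, 0], [2, 1, 1]], D = diag(2, 1, 0), P⁻¹ = [[1, -2, 1], [-2, 5, -2], [0, -1, 1]].
B⁴ = P·diag(16, 1, 0)·P⁻¹ = [[46, -91, 46], [30, -59, 30], [30, -59, 30]].
The requested entry is -59.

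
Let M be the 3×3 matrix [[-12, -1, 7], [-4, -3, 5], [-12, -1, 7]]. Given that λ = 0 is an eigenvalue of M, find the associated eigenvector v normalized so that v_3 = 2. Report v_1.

1

M = [[-12, -1, 7], [-4, -3, 5], [-12, -1, 7]].
Solving (M)v = 0 gives the eigenspace spanned by (1, 2, 2).
With v_3 = 2, v = (1, 2, 2), so v_1 = 1.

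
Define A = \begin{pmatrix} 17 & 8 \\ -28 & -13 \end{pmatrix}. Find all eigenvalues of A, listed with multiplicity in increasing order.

Characteristic polynomial: p(r) = r^2 - 4r + 3 = (r - 3)(r - 1).
Roots (with multiplicity): 1, 3.

1, 3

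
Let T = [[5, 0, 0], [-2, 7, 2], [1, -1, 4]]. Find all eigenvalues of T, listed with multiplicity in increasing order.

Characteristic polynomial: p(r) = r^3 - 16r^2 + 85r - 150 = (r - 6)(r - 5)^2.
Roots (with multiplicity): 5, 5, 6.

5, 5, 6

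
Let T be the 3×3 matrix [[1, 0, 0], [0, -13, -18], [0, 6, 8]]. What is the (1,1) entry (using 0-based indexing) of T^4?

Characteristic polynomial: λ^3 + 4λ^2 - λ - 4 = (λ - 1)(λ + 1)(λ + 4), so the eigenvalues are -4, -1, 1.
λ=1: eigenvector (1, 0, 0).
λ=-1: eigenvector (0, -3, 2).
λ=-4: eigenvector (0, -2, 1).
P = [[1, 0, 0], [0, -3, -2], [0, 2, 1]], D = diag(1, -1, -4), P⁻¹ = [[1, 0, 0], [0, 1, 2], [0, -2, -3]].
T⁴ = P·diag(1, 1, 256)·P⁻¹ = [[1, 0, 0], [0, 1021, 1530], [0, -510, -764]].
The requested entry is 1021.

1021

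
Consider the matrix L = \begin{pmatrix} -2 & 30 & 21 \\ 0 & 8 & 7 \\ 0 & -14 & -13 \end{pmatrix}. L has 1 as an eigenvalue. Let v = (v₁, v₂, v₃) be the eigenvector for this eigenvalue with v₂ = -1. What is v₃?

L − 1I = [[-3, 30, 21], [0, 7, 7], [0, -14, -14]].
Solving (L − 1I)v = 0 gives the eigenspace spanned by (-3, -1, 1).
With v₂ = -1, v = (-3, -1, 1), so v₃ = 1.

1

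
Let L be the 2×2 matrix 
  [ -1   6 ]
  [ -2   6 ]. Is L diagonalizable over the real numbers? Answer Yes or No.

Characteristic polynomial: p(λ) = λ^2 - 5λ + 6 = (λ - 3)(λ - 2).
All 2 eigenvalues are distinct, so L is diagonalizable.

Yes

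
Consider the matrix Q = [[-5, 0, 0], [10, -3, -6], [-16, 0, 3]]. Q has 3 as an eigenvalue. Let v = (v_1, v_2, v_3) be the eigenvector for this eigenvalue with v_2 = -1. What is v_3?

Q − 3I = [[-8, 0, 0], [10, -6, -6], [-16, 0, 0]].
Solving (Q − 3I)v = 0 gives the eigenspace spanned by (0, -1, 1).
With v_2 = -1, v = (0, -1, 1), so v_3 = 1.

1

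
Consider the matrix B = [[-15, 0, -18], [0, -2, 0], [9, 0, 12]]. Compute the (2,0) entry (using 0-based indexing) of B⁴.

-1215

Characteristic polynomial: s^3 + 5s^2 - 12s - 36 = (s - 3)(s + 2)(s + 6), so the eigenvalues are -6, -2, 3.
s=-2: eigenvector (0, 1, 0).
s=-6: eigenvector (2, 0, -1).
s=3: eigenvector (-1, 0, 1).
P = [[0, 2, -1], [1, 0, 0], [0, -1, 1]], D = diag(-2, -6, 3), P⁻¹ = [[0, 1, 0], [1, 0, 1], [1, 0, 2]].
B⁴ = P·diag(16, 1296, 81)·P⁻¹ = [[2511, 0, 2430], [0, 16, 0], [-1215, 0, -1134]].
The requested entry is -1215.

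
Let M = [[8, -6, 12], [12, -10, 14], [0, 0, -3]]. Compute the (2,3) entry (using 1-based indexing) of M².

Characteristic polynomial: s^3 + 5s^2 - 2s - 24 = (s - 2)(s + 3)(s + 4), so the eigenvalues are -4, -3, 2.
s=-4: eigenvector (1, 2, 0).
s=2: eigenvector (-1, -1, 0).
s=-3: eigenvector (0, 2, 1).
P = [[1, -1, 0], [2, -1, 2], [0, 0, 1]], D = diag(-4, 2, -3), P⁻¹ = [[-1, 1, -2], [-2, 1, -2], [0, 0, 1]].
M² = P·diag(16, 4, 9)·P⁻¹ = [[-8, 12, -24], [-24, 28, -38], [0, 0, 9]].
The requested entry is -38.

-38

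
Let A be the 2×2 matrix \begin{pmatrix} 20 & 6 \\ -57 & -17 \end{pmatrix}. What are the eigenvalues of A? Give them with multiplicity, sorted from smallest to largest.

1, 2

Characteristic polynomial: p(λ) = λ^2 - 3λ + 2 = (λ - 2)(λ - 1).
Roots (with multiplicity): 1, 2.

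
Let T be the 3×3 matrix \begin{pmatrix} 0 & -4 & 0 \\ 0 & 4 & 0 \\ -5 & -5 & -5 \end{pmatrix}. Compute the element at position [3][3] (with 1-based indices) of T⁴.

Characteristic polynomial: s^3 + s^2 - 20s = s(s - 4)(s + 5), so the eigenvalues are -5, 0, 4.
s=-5: eigenvector (0, 0, 1).
s=4: eigenvector (-1, 1, 0).
s=0: eigenvector (-1, 0, 1).
P = [[0, -1, -1], [0, 1, 0], [1, 0, 1]], D = diag(-5, 4, 0), P⁻¹ = [[1, 1, 1], [0, 1, 0], [-1, -1, 0]].
T⁴ = P·diag(625, 256, 0)·P⁻¹ = [[0, -256, 0], [0, 256, 0], [625, 625, 625]].
The requested entry is 625.

625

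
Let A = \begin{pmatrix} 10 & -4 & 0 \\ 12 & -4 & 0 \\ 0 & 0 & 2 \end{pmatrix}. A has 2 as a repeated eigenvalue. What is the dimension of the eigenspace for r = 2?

A − 2I = [[8, -4, 0], [12, -6, 0], [0, 0, 0]].
This matrix has rank 1, so its null space has dimension 3 − 1 = 2.

2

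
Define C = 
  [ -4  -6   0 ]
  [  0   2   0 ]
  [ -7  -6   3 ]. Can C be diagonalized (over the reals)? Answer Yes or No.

Yes

Characteristic polynomial: p(t) = t^3 - t^2 - 14t + 24 = (t - 3)(t - 2)(t + 4).
All 3 eigenvalues are distinct, so C is diagonalizable.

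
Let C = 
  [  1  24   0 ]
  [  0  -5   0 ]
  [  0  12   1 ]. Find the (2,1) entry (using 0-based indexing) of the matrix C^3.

Characteristic polynomial: s^3 + 3s^2 - 9s + 5 = (s - 1)^2(s + 5), so the eigenvalues are -5, 1, 1.
s=-5: eigenvector (-4, 1, -2).
s=1: eigenvector (1, 0, 0).
s=1: eigenvector (2, 0, 1).
P = [[-4, 1, 2], [1, 0, 0], [-2, 0, 1]], D = diag(-5, 1, 1), P⁻¹ = [[0, 1, 0], [1, 0, -2], [0, 2, 1]].
C³ = P·diag(-125, 1, 1)·P⁻¹ = [[1, 504, 0], [0, -125, 0], [0, 252, 1]].
The requested entry is 252.

252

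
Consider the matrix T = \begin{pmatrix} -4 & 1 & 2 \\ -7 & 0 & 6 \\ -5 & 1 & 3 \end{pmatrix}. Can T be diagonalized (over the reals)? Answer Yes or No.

Characteristic polynomial: p(λ) = λ^3 + λ^2 - λ - 1 = (λ - 1)(λ + 1)^2.
λ = -1 has algebraic multiplicity 2; rank(T + 1I) = 2, so geometric multiplicity = 1.
Geometric multiplicity < algebraic multiplicity, so T is not diagonalizable.

No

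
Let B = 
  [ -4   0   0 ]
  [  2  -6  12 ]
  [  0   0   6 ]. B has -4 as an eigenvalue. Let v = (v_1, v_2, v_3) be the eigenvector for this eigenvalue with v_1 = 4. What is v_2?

B + 4I = [[0, 0, 0], [2, -2, 12], [0, 0, 10]].
Solving (B + 4I)v = 0 gives the eigenspace spanned by (4, 4, 0).
With v_1 = 4, v = (4, 4, 0), so v_2 = 4.

4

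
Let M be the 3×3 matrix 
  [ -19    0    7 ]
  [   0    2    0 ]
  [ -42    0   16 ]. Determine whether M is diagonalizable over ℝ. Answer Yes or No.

Yes

Characteristic polynomial: p(t) = t^3 + t^2 - 16t + 20 = (t - 2)^2(t + 5).
t = 2 has algebraic multiplicity 2; rank(M − 2I) = 1, so geometric multiplicity = 2.
Every eigenvalue has geometric = algebraic multiplicity, so M is diagonalizable.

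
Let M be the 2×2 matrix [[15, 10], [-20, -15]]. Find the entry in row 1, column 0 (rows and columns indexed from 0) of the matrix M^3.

-500

Characteristic polynomial: μ^2 - 25 = (μ - 5)(μ + 5), so the eigenvalues are -5, 5.
μ=-5: eigenvector (1, -2).
μ=5: eigenvector (1, -1).
P = [[1, 1], [-2, -1]], D = diag(-5, 5), P⁻¹ = [[-1, -1], [2, 1]].
M³ = P·diag(-125, 125)·P⁻¹ = [[375, 250], [-500, -375]].
The requested entry is -500.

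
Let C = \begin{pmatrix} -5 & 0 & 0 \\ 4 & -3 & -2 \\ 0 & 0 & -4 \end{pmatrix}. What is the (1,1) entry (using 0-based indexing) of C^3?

Characteristic polynomial: μ^3 + 12μ^2 + 47μ + 60 = (μ + 3)(μ + 4)(μ + 5), so the eigenvalues are -5, -4, -3.
μ=-5: eigenvector (1, -2, 0).
μ=-4: eigenvector (0, 2, 1).
μ=-3: eigenvector (0, 1, 0).
P = [[1, 0, 0], [-2, 2, 1], [0, 1, 0]], D = diag(-5, -4, -3), P⁻¹ = [[1, 0, 0], [0, 0, 1], [2, 1, -2]].
C³ = P·diag(-125, -64, -27)·P⁻¹ = [[-125, 0, 0], [196, -27, -74], [0, 0, -64]].
The requested entry is -27.

-27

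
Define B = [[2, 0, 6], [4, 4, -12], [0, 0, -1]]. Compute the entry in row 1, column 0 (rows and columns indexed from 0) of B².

Characteristic polynomial: μ^3 - 5μ^2 + 2μ + 8 = (μ - 4)(μ - 2)(μ + 1), so the eigenvalues are -1, 2, 4.
μ=2: eigenvector (1, -2, 0).
μ=4: eigenvector (0, 1, 0).
μ=-1: eigenvector (-2, 4, 1).
P = [[1, 0, -2], [-2, 1, 4], [0, 0, 1]], D = diag(2, 4, -1), P⁻¹ = [[1, 0, 2], [2, 1, 0], [0, 0, 1]].
B² = P·diag(4, 16, 1)·P⁻¹ = [[4, 0, 6], [24, 16, -12], [0, 0, 1]].
The requested entry is 24.

24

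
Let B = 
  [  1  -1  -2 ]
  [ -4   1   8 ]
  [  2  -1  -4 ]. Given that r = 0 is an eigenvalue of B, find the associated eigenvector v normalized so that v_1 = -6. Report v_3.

-3

B = [[1, -1, -2], [-4, 1, 8], [2, -1, -4]].
Solving (B)v = 0 gives the eigenspace spanned by (-6, 0, -3).
With v_1 = -6, v = (-6, 0, -3), so v_3 = -3.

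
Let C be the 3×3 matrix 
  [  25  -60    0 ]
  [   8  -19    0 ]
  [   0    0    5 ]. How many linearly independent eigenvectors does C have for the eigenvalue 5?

C − 5I = [[20, -60, 0], [8, -24, 0], [0, 0, 0]].
This matrix has rank 1, so its null space has dimension 3 − 1 = 2.

2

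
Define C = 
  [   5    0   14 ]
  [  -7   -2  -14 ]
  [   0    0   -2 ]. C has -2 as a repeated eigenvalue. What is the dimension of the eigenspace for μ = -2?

C + 2I = [[7, 0, 14], [-7, 0, -14], [0, 0, 0]].
This matrix has rank 1, so its null space has dimension 3 − 1 = 2.

2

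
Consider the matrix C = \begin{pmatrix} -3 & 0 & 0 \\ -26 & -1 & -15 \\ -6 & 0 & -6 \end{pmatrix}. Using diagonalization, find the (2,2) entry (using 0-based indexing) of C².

36

Characteristic polynomial: s^3 + 10s^2 + 27s + 18 = (s + 1)(s + 3)(s + 6), so the eigenvalues are -6, -3, -1.
s=-1: eigenvector (0, 1, 0).
s=-3: eigenvector (1, -2, -2).
s=-6: eigenvector (0, 3, 1).
P = [[0, 1, 0], [1, -2, 3], [0, -2, 1]], D = diag(-1, -3, -6), P⁻¹ = [[-4, 1, -3], [1, 0, 0], [2, 0, 1]].
C² = P·diag(1, 9, 36)·P⁻¹ = [[9, 0, 0], [194, 1, 105], [54, 0, 36]].
The requested entry is 36.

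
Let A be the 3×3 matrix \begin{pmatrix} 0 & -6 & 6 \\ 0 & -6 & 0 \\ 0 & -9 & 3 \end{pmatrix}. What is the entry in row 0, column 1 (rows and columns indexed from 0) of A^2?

-18

Characteristic polynomial: s^3 + 3s^2 - 18s = s(s - 3)(s + 6), so the eigenvalues are -6, 0, 3.
s=0: eigenvector (1, 0, 0).
s=-6: eigenvector (0, 1, 1).
s=3: eigenvector (2, 0, 1).
P = [[1, 0, 2], [0, 1, 0], [0, 1, 1]], D = diag(0, -6, 3), P⁻¹ = [[1, 2, -2], [0, 1, 0], [0, -1, 1]].
A² = P·diag(0, 36, 9)·P⁻¹ = [[0, -18, 18], [0, 36, 0], [0, 27, 9]].
The requested entry is -18.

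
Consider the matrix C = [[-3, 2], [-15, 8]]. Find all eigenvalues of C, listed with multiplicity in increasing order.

2, 3

Characteristic polynomial: p(t) = t^2 - 5t + 6 = (t - 3)(t - 2).
Roots (with multiplicity): 2, 3.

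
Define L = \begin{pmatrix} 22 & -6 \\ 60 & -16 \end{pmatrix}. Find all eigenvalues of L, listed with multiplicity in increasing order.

Characteristic polynomial: p(s) = s^2 - 6s + 8 = (s - 4)(s - 2).
Roots (with multiplicity): 2, 4.

2, 4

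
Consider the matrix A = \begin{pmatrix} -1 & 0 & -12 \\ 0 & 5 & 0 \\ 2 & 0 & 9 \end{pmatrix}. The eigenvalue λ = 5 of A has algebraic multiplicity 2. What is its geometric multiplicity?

A − 5I = [[-6, 0, -12], [0, 0, 0], [2, 0, 4]].
This matrix has rank 1, so its null space has dimension 3 − 1 = 2.

2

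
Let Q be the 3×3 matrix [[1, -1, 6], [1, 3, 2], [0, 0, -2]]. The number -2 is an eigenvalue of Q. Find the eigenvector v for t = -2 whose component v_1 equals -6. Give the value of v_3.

Q + 2I = [[3, -1, 6], [1, 5, 2], [0, 0, 0]].
Solving (Q + 2I)v = 0 gives the eigenspace spanned by (-6, 0, 3).
With v_1 = -6, v = (-6, 0, 3), so v_3 = 3.

3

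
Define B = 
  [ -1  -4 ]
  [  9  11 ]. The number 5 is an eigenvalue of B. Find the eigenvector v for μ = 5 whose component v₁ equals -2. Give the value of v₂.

B − 5I = [[-6, -4], [9, 6]].
Solving (B − 5I)v = 0 gives the eigenspace spanned by (-2, 3).
With v₁ = -2, v = (-2, 3), so v₂ = 3.

3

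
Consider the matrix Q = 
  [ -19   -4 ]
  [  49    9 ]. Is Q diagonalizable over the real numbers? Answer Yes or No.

No

Characteristic polynomial: p(μ) = μ^2 + 10μ + 25 = (μ + 5)^2.
μ = -5 has algebraic multiplicity 2; rank(Q + 5I) = 1, so geometric multiplicity = 1.
Geometric multiplicity < algebraic multiplicity, so Q is not diagonalizable.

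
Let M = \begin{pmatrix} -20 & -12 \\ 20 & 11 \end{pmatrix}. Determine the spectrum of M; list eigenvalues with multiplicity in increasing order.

Characteristic polynomial: p(s) = s^2 + 9s + 20 = (s + 4)(s + 5).
Roots (with multiplicity): -5, -4.

-5, -4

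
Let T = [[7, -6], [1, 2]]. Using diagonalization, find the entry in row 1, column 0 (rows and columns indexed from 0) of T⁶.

11529

Characteristic polynomial: λ^2 - 9λ + 20 = (λ - 5)(λ - 4), so the eigenvalues are 4, 5.
λ=5: eigenvector (3, 1).
λ=4: eigenvector (2, 1).
P = [[3, 2], [1, 1]], D = diag(5, 4), P⁻¹ = [[1, -2], [-1, 3]].
T⁶ = P·diag(15625, 4096)·P⁻¹ = [[38683, -69174], [11529, -18962]].
The requested entry is 11529.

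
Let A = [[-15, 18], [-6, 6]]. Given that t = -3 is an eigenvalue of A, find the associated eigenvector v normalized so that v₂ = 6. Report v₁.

A + 3I = [[-12, 18], [-6, 9]].
Solving (A + 3I)v = 0 gives the eigenspace spanned by (9, 6).
With v₂ = 6, v = (9, 6), so v₁ = 9.

9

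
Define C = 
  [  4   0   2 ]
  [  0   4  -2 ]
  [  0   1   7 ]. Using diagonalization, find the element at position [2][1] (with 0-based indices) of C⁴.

671

Characteristic polynomial: t^3 - 15t^2 + 74t - 120 = (t - 6)(t - 5)(t - 4), so the eigenvalues are 4, 5, 6.
t=6: eigenvector (-1, 1, -1).
t=4: eigenvector (1, 0, 0).
t=5: eigenvector (-2, 2, -1).
P = [[-1, 1, -2], [1, 0, 2], [-1, 0, -1]], D = diag(6, 4, 5), P⁻¹ = [[0, -1, -2], [1, 1, 0], [0, 1, 1]].
C⁴ = P·diag(1296, 256, 625)·P⁻¹ = [[256, 302, 1342], [0, -46, -1342], [0, 671, 1967]].
The requested entry is 671.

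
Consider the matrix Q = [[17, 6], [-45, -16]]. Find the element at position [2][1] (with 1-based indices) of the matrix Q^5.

-495

Characteristic polynomial: λ^2 - λ - 2 = (λ - 2)(λ + 1), so the eigenvalues are -1, 2.
λ=-1: eigenvector (1, -3).
λ=2: eigenvector (2, -5).
P = [[1, 2], [-3, -5]], D = diag(-1, 2), P⁻¹ = [[-5, -2], [3, 1]].
Q⁵ = P·diag(-1, 32)·P⁻¹ = [[197, 66], [-495, -166]].
The requested entry is -495.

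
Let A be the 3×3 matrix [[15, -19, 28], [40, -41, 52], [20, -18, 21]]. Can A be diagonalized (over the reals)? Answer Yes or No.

No

Characteristic polynomial: p(μ) = μ^3 + 5μ^2 - 25μ - 125 = (μ - 5)(μ + 5)^2.
μ = -5 has algebraic multiplicity 2; rank(A + 5I) = 2, so geometric multiplicity = 1.
Geometric multiplicity < algebraic multiplicity, so A is not diagonalizable.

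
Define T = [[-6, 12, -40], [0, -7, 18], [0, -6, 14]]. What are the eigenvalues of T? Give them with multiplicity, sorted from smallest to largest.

Characteristic polynomial: p(λ) = λ^3 - λ^2 - 32λ + 60 = (λ - 5)(λ - 2)(λ + 6).
Roots (with multiplicity): -6, 2, 5.

-6, 2, 5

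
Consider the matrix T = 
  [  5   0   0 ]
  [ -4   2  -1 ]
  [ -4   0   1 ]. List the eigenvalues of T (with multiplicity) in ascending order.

1, 2, 5

Characteristic polynomial: p(s) = s^3 - 8s^2 + 17s - 10 = (s - 5)(s - 2)(s - 1).
Roots (with multiplicity): 1, 2, 5.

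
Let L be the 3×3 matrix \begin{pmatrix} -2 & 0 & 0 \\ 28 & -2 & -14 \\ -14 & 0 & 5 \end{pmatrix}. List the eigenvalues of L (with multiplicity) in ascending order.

Characteristic polynomial: p(s) = s^3 - s^2 - 16s - 20 = (s - 5)(s + 2)^2.
Roots (with multiplicity): -2, -2, 5.

-2, -2, 5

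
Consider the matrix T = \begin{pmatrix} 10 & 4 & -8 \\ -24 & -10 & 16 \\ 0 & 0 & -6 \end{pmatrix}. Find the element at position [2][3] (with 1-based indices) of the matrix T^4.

Characteristic polynomial: μ^3 + 6μ^2 - 4μ - 24 = (μ - 2)(μ + 2)(μ + 6), so the eigenvalues are -6, -2, 2.
μ=2: eigenvector (1, -2, 0).
μ=-2: eigenvector (-1, 3, 0).
μ=-6: eigenvector (1, -2, 1).
P = [[1, -1, 1], [-2, 3, -2], [0, 0, 1]], D = diag(2, -2, -6), P⁻¹ = [[3, 1, -1], [2, 1, 0], [0, 0, 1]].
T⁴ = P·diag(16, 16, 1296)·P⁻¹ = [[16, 0, 1280], [0, 16, -2560], [0, 0, 1296]].
The requested entry is -2560.

-2560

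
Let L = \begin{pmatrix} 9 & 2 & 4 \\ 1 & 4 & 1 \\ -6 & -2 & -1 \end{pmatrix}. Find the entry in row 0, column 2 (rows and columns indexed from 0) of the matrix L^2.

Characteristic polynomial: r^3 - 12r^2 + 47r - 60 = (r - 5)(r - 4)(r - 3), so the eigenvalues are 3, 4, 5.
r=5: eigenvector (-1, 0, 1).
r=4: eigenvector (-2, 1, 2).
r=3: eigenvector (-1, -1, 2).
P = [[-1, -2, -1], [0, 1, -1], [1, 2, 2]], D = diag(5, 4, 3), P⁻¹ = [[-4, -2, -3], [1, 1, 1], [1, 0, 1]].
L² = P·diag(25, 16, 9)·P⁻¹ = [[59, 18, 34], [7, 16, 7], [-50, -18, -25]].
The requested entry is 34.

34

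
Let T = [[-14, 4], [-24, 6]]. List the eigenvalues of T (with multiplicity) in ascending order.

Characteristic polynomial: p(λ) = λ^2 + 8λ + 12 = (λ + 2)(λ + 6).
Roots (with multiplicity): -6, -2.

-6, -2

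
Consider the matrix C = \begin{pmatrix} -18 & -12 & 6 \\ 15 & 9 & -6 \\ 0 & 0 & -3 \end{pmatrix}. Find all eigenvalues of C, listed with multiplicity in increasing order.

Characteristic polynomial: p(λ) = λ^3 + 12λ^2 + 45λ + 54 = (λ + 3)^2(λ + 6).
Roots (with multiplicity): -6, -3, -3.

-6, -3, -3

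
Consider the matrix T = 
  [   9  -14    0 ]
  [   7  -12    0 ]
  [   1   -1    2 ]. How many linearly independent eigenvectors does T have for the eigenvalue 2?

1

T − 2I = [[7, -14, 0], [7, -14, 0], [1, -1, 0]].
This matrix has rank 2, so its null space has dimension 3 − 2 = 1.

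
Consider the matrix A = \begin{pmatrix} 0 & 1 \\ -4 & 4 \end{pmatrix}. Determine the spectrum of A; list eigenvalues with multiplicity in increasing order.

Characteristic polynomial: p(t) = t^2 - 4t + 4 = (t - 2)^2.
Roots (with multiplicity): 2, 2.

2, 2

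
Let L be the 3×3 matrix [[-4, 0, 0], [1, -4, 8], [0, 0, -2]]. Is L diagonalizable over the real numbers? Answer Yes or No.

No

Characteristic polynomial: p(μ) = μ^3 + 10μ^2 + 32μ + 32 = (μ + 2)(μ + 4)^2.
μ = -4 has algebraic multiplicity 2; rank(L + 4I) = 2, so geometric multiplicity = 1.
Geometric multiplicity < algebraic multiplicity, so L is not diagonalizable.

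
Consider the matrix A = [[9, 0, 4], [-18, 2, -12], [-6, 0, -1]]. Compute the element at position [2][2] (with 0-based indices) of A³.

Characteristic polynomial: μ^3 - 10μ^2 + 31μ - 30 = (μ - 5)(μ - 3)(μ - 2), so the eigenvalues are 2, 3, 5.
μ=5: eigenvector (1, -2, -1).
μ=3: eigenvector (-2, 0, 3).
μ=2: eigenvector (0, 1, 0).
P = [[1, -2, 0], [-2, 0, 1], [-1, 3, 0]], D = diag(5, 3, 2), P⁻¹ = [[3, 0, 2], [1, 0, 1], [6, 1, 4]].
A³ = P·diag(125, 27, 8)·P⁻¹ = [[321, 0, 196], [-702, 8, -468], [-294, 0, -169]].
The requested entry is -169.

-169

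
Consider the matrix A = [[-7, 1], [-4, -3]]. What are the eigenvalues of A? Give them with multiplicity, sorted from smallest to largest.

Characteristic polynomial: p(r) = r^2 + 10r + 25 = (r + 5)^2.
Roots (with multiplicity): -5, -5.

-5, -5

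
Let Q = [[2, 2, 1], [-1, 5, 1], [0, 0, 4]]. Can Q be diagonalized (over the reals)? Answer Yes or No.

No

Characteristic polynomial: p(s) = s^3 - 11s^2 + 40s - 48 = (s - 4)^2(s - 3).
s = 4 has algebraic multiplicity 2; rank(Q − 4I) = 2, so geometric multiplicity = 1.
Geometric multiplicity < algebraic multiplicity, so Q is not diagonalizable.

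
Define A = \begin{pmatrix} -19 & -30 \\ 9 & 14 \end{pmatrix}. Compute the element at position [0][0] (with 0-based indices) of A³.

Characteristic polynomial: μ^2 + 5μ + 4 = (μ + 1)(μ + 4), so the eigenvalues are -4, -1.
μ=-1: eigenvector (-5, 3).
μ=-4: eigenvector (-2, 1).
P = [[-5, -2], [3, 1]], D = diag(-1, -4), P⁻¹ = [[1, 2], [-3, -5]].
A³ = P·diag(-1, -64)·P⁻¹ = [[-379, -630], [189, 314]].
The requested entry is -379.

-379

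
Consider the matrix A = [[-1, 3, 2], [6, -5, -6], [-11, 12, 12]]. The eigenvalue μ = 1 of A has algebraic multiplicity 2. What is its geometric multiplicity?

A − 1I = [[-2, 3, 2], [6, -6, -6], [-11, 12, 11]].
This matrix has rank 2, so its null space has dimension 3 − 2 = 1.

1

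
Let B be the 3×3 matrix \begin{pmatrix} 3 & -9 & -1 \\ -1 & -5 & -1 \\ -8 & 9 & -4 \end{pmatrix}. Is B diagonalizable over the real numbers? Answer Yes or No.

No

Characteristic polynomial: p(r) = r^3 + 6r^2 - 15r - 100 = (r - 4)(r + 5)^2.
r = -5 has algebraic multiplicity 2; rank(B + 5I) = 2, so geometric multiplicity = 1.
Geometric multiplicity < algebraic multiplicity, so B is not diagonalizable.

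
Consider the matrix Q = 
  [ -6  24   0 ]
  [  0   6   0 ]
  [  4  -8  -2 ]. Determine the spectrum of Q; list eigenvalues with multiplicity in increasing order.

-6, -2, 6

Characteristic polynomial: p(μ) = μ^3 + 2μ^2 - 36μ - 72 = (μ - 6)(μ + 2)(μ + 6).
Roots (with multiplicity): -6, -2, 6.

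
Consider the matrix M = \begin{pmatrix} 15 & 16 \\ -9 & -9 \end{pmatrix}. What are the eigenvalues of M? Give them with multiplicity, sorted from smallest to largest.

3, 3

Characteristic polynomial: p(s) = s^2 - 6s + 9 = (s - 3)^2.
Roots (with multiplicity): 3, 3.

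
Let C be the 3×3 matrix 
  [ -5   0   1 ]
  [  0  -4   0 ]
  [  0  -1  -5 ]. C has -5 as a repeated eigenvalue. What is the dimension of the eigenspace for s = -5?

C + 5I = [[0, 0, 1], [0, 1, 0], [0, -1, 0]].
This matrix has rank 2, so its null space has dimension 3 − 2 = 1.

1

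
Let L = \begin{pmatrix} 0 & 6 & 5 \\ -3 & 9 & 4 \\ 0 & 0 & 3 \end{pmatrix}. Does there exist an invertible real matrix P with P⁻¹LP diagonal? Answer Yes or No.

Characteristic polynomial: p(μ) = μ^3 - 12μ^2 + 45μ - 54 = (μ - 6)(μ - 3)^2.
μ = 3 has algebraic multiplicity 2; rank(L − 3I) = 2, so geometric multiplicity = 1.
Geometric multiplicity < algebraic multiplicity, so L is not diagonalizable.

No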